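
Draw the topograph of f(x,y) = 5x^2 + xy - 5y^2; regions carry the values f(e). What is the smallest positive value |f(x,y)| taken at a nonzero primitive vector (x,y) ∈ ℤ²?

river: ρ → (-5,9,1)
river: ρ → (1,9,-5)
river: ρ → (-5,1,5)
river: ρ → (5,9,-1)
river: ρ → (-1,9,5)
river: ρ → (5,1,-5)
closes: descent 0, river 6
min |a| on river = 1

1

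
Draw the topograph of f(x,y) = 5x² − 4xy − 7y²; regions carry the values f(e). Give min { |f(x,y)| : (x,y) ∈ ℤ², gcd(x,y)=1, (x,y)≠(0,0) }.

descent: ρ → (-7,4,5)  [lands on river]
river: ρ → (5,6,-6)
river: ρ → (-6,6,5)
river: ρ → (5,4,-7)
river: ρ → (-7,10,2)
river: ρ → (2,10,-7)
closes: descent 1, river 6
min |a| on river = 2

2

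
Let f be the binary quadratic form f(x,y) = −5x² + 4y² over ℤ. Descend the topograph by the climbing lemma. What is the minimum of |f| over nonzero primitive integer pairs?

descent: ρ → (4,8,-1)  [lands on river]
river: ρ → (-1,8,4)
closes: descent 1, river 2
min |a| on river = 1

1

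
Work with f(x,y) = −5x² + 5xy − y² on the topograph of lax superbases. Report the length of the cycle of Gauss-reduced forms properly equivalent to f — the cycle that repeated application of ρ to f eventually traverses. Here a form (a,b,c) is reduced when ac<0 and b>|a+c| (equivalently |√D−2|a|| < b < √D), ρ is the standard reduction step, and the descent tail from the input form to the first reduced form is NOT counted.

D = 5, ⌊√D⌋ = 2
descent: ρ → (-1,1,1)  [lands on river]
river: ρ → (1,1,-1)
ρ-cycle length = 2 (tail of 1 descent step not counted)

2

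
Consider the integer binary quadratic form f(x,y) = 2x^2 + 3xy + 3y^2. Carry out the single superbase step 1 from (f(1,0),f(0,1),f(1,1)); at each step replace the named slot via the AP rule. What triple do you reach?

start (2,3,8) = (f(1,0),f(0,1),f(1,1))
replace slot 1: 2·(3+8) − 2 = 20 → (20,3,8)

20,3,8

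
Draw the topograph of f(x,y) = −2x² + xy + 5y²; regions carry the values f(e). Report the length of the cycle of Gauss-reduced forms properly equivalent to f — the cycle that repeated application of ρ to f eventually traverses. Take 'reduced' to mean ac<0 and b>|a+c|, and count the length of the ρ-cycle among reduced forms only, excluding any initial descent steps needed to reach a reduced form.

D = 41, ⌊√D⌋ = 6
descent: ρ → (5,-1,-2)
descent: ρ → (-2,5,2)  [lands on river]
river: ρ → (2,3,-4)
river: ρ → (-4,5,1)
river: ρ → (1,5,-4)
river: ρ → (-4,3,2)
river: ρ → (2,5,-2)
river: ρ → (-2,3,4)
river: ρ → (4,5,-1)
river: ρ → (-1,5,4)
river: ρ → (4,3,-2)
ρ-cycle length = 10 (tail of 2 descent steps not counted)

10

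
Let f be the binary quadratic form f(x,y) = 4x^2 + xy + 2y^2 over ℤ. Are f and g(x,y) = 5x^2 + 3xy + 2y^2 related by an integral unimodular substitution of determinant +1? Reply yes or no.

D₁ = -31, D₂ = -31
f: flip: (4,1,2)→(2,-1,4)
f: reduced (well bottom): (2,-1,4) with a≤c, −a<b≤a
g: flip: (5,3,2)→(2,-3,5)
g: translate: b→1 (≡-3 mod 4), so (2,-3,5)→(2,1,4)
g: reduced (well bottom): (2,1,4) with a≤c, −a<b≤a
reduced forms (2, -1, 4) vs (2, 1, 4) ⇒ inequivalent

no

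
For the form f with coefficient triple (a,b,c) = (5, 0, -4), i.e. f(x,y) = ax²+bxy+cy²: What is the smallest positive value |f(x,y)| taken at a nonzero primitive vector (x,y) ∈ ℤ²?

descent: ρ → (-4,8,1)  [lands on river]
river: ρ → (1,8,-4)
closes: descent 1, river 2
min |a| on river = 1

1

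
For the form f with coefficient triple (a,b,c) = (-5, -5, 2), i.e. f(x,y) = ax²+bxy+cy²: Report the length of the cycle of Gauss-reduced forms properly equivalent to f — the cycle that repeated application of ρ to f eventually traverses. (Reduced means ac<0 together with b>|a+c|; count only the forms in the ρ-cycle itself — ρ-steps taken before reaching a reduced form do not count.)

D = 65, ⌊√D⌋ = 8
descent: ρ → (2,5,-5)  [lands on river]
river: ρ → (-5,5,2)
river: ρ → (2,7,-2)
river: ρ → (-2,5,5)
river: ρ → (5,5,-2)
river: ρ → (-2,7,2)
ρ-cycle length = 6 (tail of 1 descent step not counted)

6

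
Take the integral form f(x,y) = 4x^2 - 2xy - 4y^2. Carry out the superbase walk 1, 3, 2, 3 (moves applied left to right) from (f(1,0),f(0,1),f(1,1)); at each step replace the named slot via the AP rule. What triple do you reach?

start (4,-4,-2) = (f(1,0),f(0,1),f(1,1))
replace slot 1: 2·((-4)+(-2)) − 4 = -16 → (-16,-4,-2)
replace slot 3: 2·((-16)+(-4)) − (-2) = -38 → (-16,-4,-38)
replace slot 2: 2·((-16)+(-38)) − (-4) = -104 → (-16,-104,-38)
replace slot 3: 2·((-16)+(-104)) − (-38) = -202 → (-16,-104,-202)

-16,-104,-202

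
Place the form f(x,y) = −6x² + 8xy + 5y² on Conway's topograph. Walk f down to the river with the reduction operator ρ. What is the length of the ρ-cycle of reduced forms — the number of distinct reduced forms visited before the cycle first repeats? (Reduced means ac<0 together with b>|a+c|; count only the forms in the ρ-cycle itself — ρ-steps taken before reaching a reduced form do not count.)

D = 184, ⌊√D⌋ = 13
river: ρ → (5,12,-2)
river: ρ → (-2,12,5)
river: ρ → (5,8,-6)
river: ρ → (-6,4,7)
river: ρ → (7,10,-3)
river: ρ → (-3,8,10)
river: ρ → (10,12,-1)
river: ρ → (-1,12,10)
river: ρ → (10,8,-3)
river: ρ → (-3,10,7)
river: ρ → (7,4,-6)
river: ρ → (-6,8,5)
ρ-cycle length = 12 (tail of 0 descent steps not counted)

12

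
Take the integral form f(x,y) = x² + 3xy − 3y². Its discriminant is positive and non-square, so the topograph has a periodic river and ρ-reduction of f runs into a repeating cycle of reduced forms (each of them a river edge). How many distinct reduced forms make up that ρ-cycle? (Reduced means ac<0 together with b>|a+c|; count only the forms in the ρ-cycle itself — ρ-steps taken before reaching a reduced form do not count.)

D = 21, ⌊√D⌋ = 4
river: ρ → (-3,3,1)
river: ρ → (1,3,-3)
ρ-cycle length = 2 (tail of 0 descent steps not counted)

2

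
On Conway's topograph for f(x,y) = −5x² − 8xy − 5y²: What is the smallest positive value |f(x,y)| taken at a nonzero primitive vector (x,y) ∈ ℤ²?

translate: b→-2 (≡8 mod 10), so (5,8,5)→(5,-2,2)
flip: (5,-2,2)→(2,2,5)
reduced (well bottom): (2,2,5) with a≤c, −a<b≤a
well minimum |f| = |-2| = 2 (negative-definite)

2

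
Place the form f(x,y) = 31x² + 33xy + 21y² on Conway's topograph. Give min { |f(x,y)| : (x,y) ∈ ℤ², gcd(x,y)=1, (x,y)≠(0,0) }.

translate: b→-29 (≡33 mod 62), so (31,33,21)→(31,-29,19)
flip: (31,-29,19)→(19,29,31)
translate: b→-9 (≡29 mod 38), so (19,29,31)→(19,-9,21)
reduced (well bottom): (19,-9,21) with a≤c, −a<b≤a
well minimum = a = 19

19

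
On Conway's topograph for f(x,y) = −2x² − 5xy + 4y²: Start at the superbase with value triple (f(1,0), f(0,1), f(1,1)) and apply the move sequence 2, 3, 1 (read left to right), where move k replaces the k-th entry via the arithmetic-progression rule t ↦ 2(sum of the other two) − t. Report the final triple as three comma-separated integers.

start (-2,4,-3) = (f(1,0),f(0,1),f(1,1))
replace slot 2: 2·((-2)+(-3)) − 4 = -14 → (-2,-14,-3)
replace slot 3: 2·((-2)+(-14)) − (-3) = -29 → (-2,-14,-29)
replace slot 1: 2·((-14)+(-29)) − (-2) = -84 → (-84,-14,-29)

-84,-14,-29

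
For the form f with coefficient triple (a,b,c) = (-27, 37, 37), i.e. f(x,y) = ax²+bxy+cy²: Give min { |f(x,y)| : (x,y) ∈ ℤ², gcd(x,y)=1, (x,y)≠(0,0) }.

river: ρ → (37,37,-27)
river: ρ → (-27,71,3)
river: ρ → (3,73,-3)
river: ρ → (-3,71,27)
river: ρ → (27,37,-37)
river: ρ → (-37,37,27)
river: ρ → (27,71,-3)
river: ρ → (-3,73,3)
river: ρ → (3,71,-27)
river: ρ → (-27,37,37)
closes: descent 0, river 10
min |a| on river = 3

3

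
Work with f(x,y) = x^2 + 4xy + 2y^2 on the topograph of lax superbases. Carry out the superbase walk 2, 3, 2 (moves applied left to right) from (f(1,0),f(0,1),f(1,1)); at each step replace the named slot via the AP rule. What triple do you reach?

start (1,2,7) = (f(1,0),f(0,1),f(1,1))
replace slot 2: 2·(1+7) − 2 = 14 → (1,14,7)
replace slot 3: 2·(1+14) − 7 = 23 → (1,14,23)
replace slot 2: 2·(1+23) − 14 = 34 → (1,34,23)

1,34,23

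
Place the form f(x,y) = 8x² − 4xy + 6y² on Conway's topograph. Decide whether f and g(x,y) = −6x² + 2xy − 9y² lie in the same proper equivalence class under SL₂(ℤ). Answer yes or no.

D₁ = -176, D₂ = -212
discriminants differ ⇒ not SL₂(ℤ)-equivalent

no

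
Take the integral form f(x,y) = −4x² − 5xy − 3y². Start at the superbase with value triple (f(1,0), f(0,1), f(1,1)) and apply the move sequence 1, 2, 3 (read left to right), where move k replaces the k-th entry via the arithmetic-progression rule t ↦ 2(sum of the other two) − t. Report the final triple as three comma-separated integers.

start (-4,-3,-12) = (f(1,0),f(0,1),f(1,1))
replace slot 1: 2·((-3)+(-12)) − (-4) = -26 → (-26,-3,-12)
replace slot 2: 2·((-26)+(-12)) − (-3) = -73 → (-26,-73,-12)
replace slot 3: 2·((-26)+(-73)) − (-12) = -186 → (-26,-73,-186)

-26,-73,-186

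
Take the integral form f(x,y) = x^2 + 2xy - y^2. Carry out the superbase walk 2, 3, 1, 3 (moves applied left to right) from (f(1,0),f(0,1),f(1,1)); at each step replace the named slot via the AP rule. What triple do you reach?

start (1,-1,2) = (f(1,0),f(0,1),f(1,1))
replace slot 2: 2·(1+2) − (-1) = 7 → (1,7,2)
replace slot 3: 2·(1+7) − 2 = 14 → (1,7,14)
replace slot 1: 2·(7+14) − 1 = 41 → (41,7,14)
replace slot 3: 2·(41+7) − 14 = 82 → (41,7,82)

41,7,82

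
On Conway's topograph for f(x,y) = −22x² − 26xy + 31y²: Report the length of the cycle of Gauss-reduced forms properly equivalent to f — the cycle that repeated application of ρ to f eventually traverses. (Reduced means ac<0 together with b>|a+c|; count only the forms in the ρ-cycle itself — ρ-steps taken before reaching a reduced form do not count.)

D = 3404, ⌊√D⌋ = 58
descent: ρ → (31,26,-22)  [lands on river]
river: ρ → (-22,18,35)
river: ρ → (35,52,-5)
river: ρ → (-5,58,2)
river: ρ → (2,58,-5)
river: ρ → (-5,52,35)
river: ρ → (35,18,-22)
river: ρ → (-22,26,31)
river: ρ → (31,36,-17)
river: ρ → (-17,32,35)
river: ρ → (35,38,-14)
river: ρ → (-14,46,23)
river: ρ → (23,46,-14)
river: ρ → (-14,38,35)
river: ρ → (35,32,-17)
river: ρ → (-17,36,31)
ρ-cycle length = 16 (tail of 1 descent step not counted)

16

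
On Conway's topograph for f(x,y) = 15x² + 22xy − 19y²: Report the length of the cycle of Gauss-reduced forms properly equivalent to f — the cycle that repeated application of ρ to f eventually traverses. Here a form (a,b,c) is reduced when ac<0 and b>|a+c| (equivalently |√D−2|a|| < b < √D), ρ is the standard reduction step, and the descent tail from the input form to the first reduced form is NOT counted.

D = 1624, ⌊√D⌋ = 40
river: ρ → (-19,16,18)
river: ρ → (18,20,-17)
river: ρ → (-17,14,21)
river: ρ → (21,28,-10)
river: ρ → (-10,32,15)
river: ρ → (15,28,-14)
river: ρ → (-14,28,15)
river: ρ → (15,32,-10)
river: ρ → (-10,28,21)
river: ρ → (21,14,-17)
river: ρ → (-17,20,18)
river: ρ → (18,16,-19)
river: ρ → (-19,22,15)
river: ρ → (15,38,-3)
river: ρ → (-3,40,2)
river: ρ → (2,40,-3)
river: ρ → (-3,38,15)
river: ρ → (15,22,-19)
ρ-cycle length = 18 (tail of 0 descent steps not counted)

18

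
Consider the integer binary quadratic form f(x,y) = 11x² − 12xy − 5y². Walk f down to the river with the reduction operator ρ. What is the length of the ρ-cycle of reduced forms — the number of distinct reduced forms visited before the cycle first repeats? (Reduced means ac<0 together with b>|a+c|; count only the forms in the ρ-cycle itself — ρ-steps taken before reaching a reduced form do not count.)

D = 364, ⌊√D⌋ = 19
descent: ρ → (-5,12,11)  [lands on river]
river: ρ → (11,10,-6)
river: ρ → (-6,14,7)
river: ρ → (7,14,-6)
river: ρ → (-6,10,11)
river: ρ → (11,12,-5)
river: ρ → (-5,18,2)
river: ρ → (2,18,-5)
ρ-cycle length = 8 (tail of 1 descent step not counted)

8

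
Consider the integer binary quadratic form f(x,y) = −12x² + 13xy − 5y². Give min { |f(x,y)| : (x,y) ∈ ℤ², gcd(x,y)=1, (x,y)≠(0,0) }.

translate: b→11 (≡-13 mod 24), so (12,-13,5)→(12,11,4)
flip: (12,11,4)→(4,-11,12)
translate: b→-3 (≡-11 mod 8), so (4,-11,12)→(4,-3,5)
reduced (well bottom): (4,-3,5) with a≤c, −a<b≤a
well minimum |f| = |-4| = 4 (negative-definite)

4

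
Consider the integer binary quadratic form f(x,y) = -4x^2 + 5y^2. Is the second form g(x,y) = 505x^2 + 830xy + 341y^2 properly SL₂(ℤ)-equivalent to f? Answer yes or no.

D₁ = 80, D₂ = 80
river cycle of f (length 2): (-4, 8, 1), (1, 8, -4)
river cycle of g (length 2): (1, 8, -4), (-4, 8, 1)
cycles coincide ⇒ equivalent

yes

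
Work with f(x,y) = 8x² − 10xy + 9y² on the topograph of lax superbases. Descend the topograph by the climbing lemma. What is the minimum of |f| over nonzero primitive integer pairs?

translate: b→6 (≡-10 mod 16), so (8,-10,9)→(8,6,7)
flip: (8,6,7)→(7,-6,8)
reduced (well bottom): (7,-6,8) with a≤c, −a<b≤a
well minimum = a = 7

7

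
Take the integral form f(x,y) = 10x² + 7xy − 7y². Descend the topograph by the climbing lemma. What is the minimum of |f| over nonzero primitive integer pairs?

river: ρ → (-7,7,10)
river: ρ → (10,13,-4)
river: ρ → (-4,11,13)
river: ρ → (13,15,-2)
river: ρ → (-2,17,5)
river: ρ → (5,13,-8)
river: ρ → (-8,3,10)
river: ρ → (10,17,-1)
river: ρ → (-1,17,10)
river: ρ → (10,3,-8)
river: ρ → (-8,13,5)
river: ρ → (5,17,-2)
river: ρ → (-2,15,13)
river: ρ → (13,11,-4)
river: ρ → (-4,13,10)
river: ρ → (10,7,-7)
closes: descent 0, river 16
min |a| on river = 1

1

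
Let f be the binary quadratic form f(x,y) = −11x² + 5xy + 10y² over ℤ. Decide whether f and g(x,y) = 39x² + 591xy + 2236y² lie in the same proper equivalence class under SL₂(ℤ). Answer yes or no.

D₁ = 465, D₂ = 465
river cycle of f (length 10): (10, 15, -6), (-6, 21, 1), (1, 21, -6), (-6, 15, 10), (10, 5, -11), (-11, 17, 4), (4, 15, -15), (-15, 15, 4), (4, 17, -11), (-11, 5, 10)
river cycle of g (length 10): (4, 17, -11), (-11, 5, 10), (10, 15, -6), (-6, 21, 1), (1, 21, -6), (-6, 15, 10), (10, 5, -11), (-11, 17, 4), (4, 15, -15), (-15, 15, 4)
cycles coincide ⇒ equivalent

yes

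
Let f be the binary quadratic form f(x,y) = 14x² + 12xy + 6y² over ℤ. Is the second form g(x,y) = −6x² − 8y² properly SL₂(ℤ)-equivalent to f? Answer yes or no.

D₁ = -192, D₂ = -192
f: flip: (14,12,6)→(6,-12,14)
f: translate: b→0 (≡-12 mod 12), so (6,-12,14)→(6,0,8)
f: reduced (well bottom): (6,0,8) with a≤c, −a<b≤a
g is negative-definite; reduce −g:
−g: reduced (well bottom): (6,0,8) with a≤c, −a<b≤a
flip sign back: reduced form of g is (-6,0,-8)
reduced forms (6, 0, 8) vs (-6, 0, -8) ⇒ inequivalent

no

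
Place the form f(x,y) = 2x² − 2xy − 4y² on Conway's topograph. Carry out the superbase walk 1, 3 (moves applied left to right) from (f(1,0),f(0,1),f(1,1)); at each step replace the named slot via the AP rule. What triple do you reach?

start (2,-4,-4) = (f(1,0),f(0,1),f(1,1))
replace slot 1: 2·((-4)+(-4)) − 2 = -18 → (-18,-4,-4)
replace slot 3: 2·((-18)+(-4)) − (-4) = -40 → (-18,-4,-40)

-18,-4,-40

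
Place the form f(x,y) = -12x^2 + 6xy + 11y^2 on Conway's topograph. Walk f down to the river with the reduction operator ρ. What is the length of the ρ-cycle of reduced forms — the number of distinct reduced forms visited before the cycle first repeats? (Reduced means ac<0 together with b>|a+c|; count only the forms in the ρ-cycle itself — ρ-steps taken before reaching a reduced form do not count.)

D = 564, ⌊√D⌋ = 23
river: ρ → (11,16,-7)
river: ρ → (-7,12,15)
river: ρ → (15,18,-4)
river: ρ → (-4,22,5)
river: ρ → (5,18,-12)
river: ρ → (-12,6,11)
ρ-cycle length = 6 (tail of 0 descent steps not counted)

6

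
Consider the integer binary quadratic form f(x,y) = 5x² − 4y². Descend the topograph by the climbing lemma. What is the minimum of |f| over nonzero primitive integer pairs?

descent: ρ → (-4,8,1)  [lands on river]
river: ρ → (1,8,-4)
closes: descent 1, river 2
min |a| on river = 1

1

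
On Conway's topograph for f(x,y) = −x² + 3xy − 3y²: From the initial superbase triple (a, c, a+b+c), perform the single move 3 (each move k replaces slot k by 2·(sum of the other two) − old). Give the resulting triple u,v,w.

start (-1,-3,-1) = (f(1,0),f(0,1),f(1,1))
replace slot 3: 2·((-1)+(-3)) − (-1) = -7 → (-1,-3,-7)

-1,-3,-7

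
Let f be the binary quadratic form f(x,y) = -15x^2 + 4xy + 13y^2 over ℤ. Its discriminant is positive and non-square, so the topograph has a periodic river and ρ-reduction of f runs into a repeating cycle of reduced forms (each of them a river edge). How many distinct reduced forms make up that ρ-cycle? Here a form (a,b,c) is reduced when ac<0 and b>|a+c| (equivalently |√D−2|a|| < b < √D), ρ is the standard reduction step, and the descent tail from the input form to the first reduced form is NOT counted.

D = 796, ⌊√D⌋ = 28
river: ρ → (13,22,-6)
river: ρ → (-6,26,5)
river: ρ → (5,24,-11)
river: ρ → (-11,20,9)
river: ρ → (9,16,-15)
river: ρ → (-15,14,10)
river: ρ → (10,26,-3)
river: ρ → (-3,28,1)
river: ρ → (1,28,-3)
river: ρ → (-3,26,10)
river: ρ → (10,14,-15)
river: ρ → (-15,16,9)
river: ρ → (9,20,-11)
river: ρ → (-11,24,5)
river: ρ → (5,26,-6)
river: ρ → (-6,22,13)
river: ρ → (13,4,-15)
river: ρ → (-15,26,2)
river: ρ → (2,26,-15)
river: ρ → (-15,4,13)
ρ-cycle length = 20 (tail of 0 descent steps not counted)

20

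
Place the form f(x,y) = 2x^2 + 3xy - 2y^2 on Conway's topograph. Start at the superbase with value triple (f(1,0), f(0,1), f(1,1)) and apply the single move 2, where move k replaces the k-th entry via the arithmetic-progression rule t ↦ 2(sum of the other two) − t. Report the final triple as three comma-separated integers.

start (2,-2,3) = (f(1,0),f(0,1),f(1,1))
replace slot 2: 2·(2+3) − (-2) = 12 → (2,12,3)

2,12,3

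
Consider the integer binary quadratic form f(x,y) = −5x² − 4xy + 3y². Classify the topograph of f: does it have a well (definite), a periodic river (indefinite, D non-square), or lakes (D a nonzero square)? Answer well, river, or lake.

D = b²−4ac = (-4)² − 4·(-5)·3 = 76
D > 0 non-square ⇒ indefinite ⇒ periodic river

river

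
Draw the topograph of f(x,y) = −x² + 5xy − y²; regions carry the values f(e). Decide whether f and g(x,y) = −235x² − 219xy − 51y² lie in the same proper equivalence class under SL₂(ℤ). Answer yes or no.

D₁ = 21, D₂ = 21
river cycle of f (length 2): (-1, 3, 3), (3, 3, -1)
river cycle of g (length 2): (-1, 3, 3), (3, 3, -1)
cycles coincide ⇒ equivalent

yes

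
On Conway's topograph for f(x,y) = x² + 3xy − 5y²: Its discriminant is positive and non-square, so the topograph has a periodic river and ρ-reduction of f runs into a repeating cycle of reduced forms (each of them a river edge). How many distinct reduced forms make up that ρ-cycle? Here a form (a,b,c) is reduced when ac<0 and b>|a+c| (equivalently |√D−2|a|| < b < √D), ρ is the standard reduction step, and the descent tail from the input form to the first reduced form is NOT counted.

D = 29, ⌊√D⌋ = 5
descent: ρ → (-5,-3,1)
descent: ρ → (1,5,-1)  [lands on river]
river: ρ → (-1,5,1)
ρ-cycle length = 2 (tail of 2 descent steps not counted)

2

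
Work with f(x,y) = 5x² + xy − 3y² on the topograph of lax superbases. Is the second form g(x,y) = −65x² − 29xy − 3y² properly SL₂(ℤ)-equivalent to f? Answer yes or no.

D₁ = 61, D₂ = 61
river cycle of f (length 6): (-3, 5, 3), (3, 7, -1), (-1, 7, 3), (3, 5, -3), (-3, 7, 1), (1, 7, -3)
river cycle of g (length 6): (-3, 5, 3), (3, 7, -1), (-1, 7, 3), (3, 5, -3), (-3, 7, 1), (1, 7, -3)
cycles coincide ⇒ equivalent

yes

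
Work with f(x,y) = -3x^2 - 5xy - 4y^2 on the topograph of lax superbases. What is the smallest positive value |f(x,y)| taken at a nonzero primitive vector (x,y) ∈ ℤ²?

translate: b→-1 (≡5 mod 6), so (3,5,4)→(3,-1,2)
flip: (3,-1,2)→(2,1,3)
reduced (well bottom): (2,1,3) with a≤c, −a<b≤a
well minimum |f| = |-2| = 2 (negative-definite)

2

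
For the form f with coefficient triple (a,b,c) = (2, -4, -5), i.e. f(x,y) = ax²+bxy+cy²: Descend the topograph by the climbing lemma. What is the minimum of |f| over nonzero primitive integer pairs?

descent: ρ → (-5,4,2)  [lands on river]
river: ρ → (2,4,-5)
river: ρ → (-5,6,1)
river: ρ → (1,6,-5)
closes: descent 1, river 4
min |a| on river = 1

1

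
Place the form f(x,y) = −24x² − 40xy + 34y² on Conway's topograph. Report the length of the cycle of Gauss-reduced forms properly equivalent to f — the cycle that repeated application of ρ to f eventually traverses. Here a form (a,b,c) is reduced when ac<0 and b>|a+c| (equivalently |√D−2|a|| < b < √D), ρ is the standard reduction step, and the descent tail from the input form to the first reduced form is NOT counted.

D = 4864, ⌊√D⌋ = 69
descent: ρ → (34,40,-24)  [lands on river]
river: ρ → (-24,56,18)
river: ρ → (18,52,-30)
river: ρ → (-30,68,2)
river: ρ → (2,68,-30)
river: ρ → (-30,52,18)
river: ρ → (18,56,-24)
river: ρ → (-24,40,34)
river: ρ → (34,28,-30)
river: ρ → (-30,32,32)
river: ρ → (32,32,-30)
river: ρ → (-30,28,34)
ρ-cycle length = 12 (tail of 1 descent step not counted)

12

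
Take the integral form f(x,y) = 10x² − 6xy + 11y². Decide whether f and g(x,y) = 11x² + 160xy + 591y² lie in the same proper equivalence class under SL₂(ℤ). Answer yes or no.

D₁ = -404, D₂ = -404
f: reduced (well bottom): (10,-6,11) with a≤c, −a<b≤a
g: translate: b→6 (≡160 mod 22), so (11,160,591)→(11,6,10)
g: flip: (11,6,10)→(10,-6,11)
g: reduced (well bottom): (10,-6,11) with a≤c, −a<b≤a
reduced forms (10, -6, 11) vs (10, -6, 11) ⇒ equivalent

yes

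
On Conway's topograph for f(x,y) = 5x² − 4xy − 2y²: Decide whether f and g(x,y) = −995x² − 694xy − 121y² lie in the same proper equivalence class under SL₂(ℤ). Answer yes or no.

D₁ = 56, D₂ = 56
river cycle of f (length 4): (-2, 4, 5), (5, 6, -1), (-1, 6, 5), (5, 4, -2)
river cycle of g (length 4): (-2, 4, 5), (5, 6, -1), (-1, 6, 5), (5, 4, -2)
cycles coincide ⇒ equivalent

yes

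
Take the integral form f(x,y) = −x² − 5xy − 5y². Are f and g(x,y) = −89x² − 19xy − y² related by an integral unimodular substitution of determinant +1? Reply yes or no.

D₁ = 5, D₂ = 5
river cycle of f (length 2): (-1, 1, 1), (1, 1, -1)
river cycle of g (length 2): (-1, 1, 1), (1, 1, -1)
cycles coincide ⇒ equivalent

yes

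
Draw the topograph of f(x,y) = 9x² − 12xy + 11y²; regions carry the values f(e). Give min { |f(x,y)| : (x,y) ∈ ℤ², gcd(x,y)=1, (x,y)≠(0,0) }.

translate: b→6 (≡-12 mod 18), so (9,-12,11)→(9,6,8)
flip: (9,6,8)→(8,-6,9)
reduced (well bottom): (8,-6,9) with a≤c, −a<b≤a
well minimum = a = 8

8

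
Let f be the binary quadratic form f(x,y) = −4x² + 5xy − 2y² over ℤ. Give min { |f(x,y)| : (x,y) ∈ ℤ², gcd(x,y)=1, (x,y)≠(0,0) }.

translate: b→3 (≡-5 mod 8), so (4,-5,2)→(4,3,1)
flip: (4,3,1)→(1,-3,4)
translate: b→1 (≡-3 mod 2), so (1,-3,4)→(1,1,2)
reduced (well bottom): (1,1,2) with a≤c, −a<b≤a
well minimum |f| = |-1| = 1 (negative-definite)

1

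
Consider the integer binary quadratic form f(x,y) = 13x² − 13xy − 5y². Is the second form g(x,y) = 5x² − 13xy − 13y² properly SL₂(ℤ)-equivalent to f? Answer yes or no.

D₁ = 429, D₂ = 429
river cycle of f (length 6): (-5, 13, 13), (13, 13, -5), (-5, 17, 7), (7, 11, -11), (-11, 11, 7), (7, 17, -5)
river cycle of g (length 6): (-13, 13, 5), (5, 17, -7), (-7, 11, 11), (11, 11, -7), (-7, 17, 5), (5, 13, -13)
cycles differ ⇒ inequivalent

no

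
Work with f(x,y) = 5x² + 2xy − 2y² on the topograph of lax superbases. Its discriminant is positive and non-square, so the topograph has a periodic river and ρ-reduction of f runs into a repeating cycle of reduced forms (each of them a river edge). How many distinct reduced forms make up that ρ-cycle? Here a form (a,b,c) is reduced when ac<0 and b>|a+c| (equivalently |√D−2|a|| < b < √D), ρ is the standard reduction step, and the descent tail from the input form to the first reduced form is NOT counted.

D = 44, ⌊√D⌋ = 6
descent: ρ → (-2,6,1)  [lands on river]
river: ρ → (1,6,-2)
ρ-cycle length = 2 (tail of 1 descent step not counted)

2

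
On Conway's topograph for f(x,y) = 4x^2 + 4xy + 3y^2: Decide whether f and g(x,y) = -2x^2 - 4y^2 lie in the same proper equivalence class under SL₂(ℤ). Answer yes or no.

D₁ = -32, D₂ = -32
f: flip: (4,4,3)→(3,-4,4)
f: translate: b→2 (≡-4 mod 6), so (3,-4,4)→(3,2,3)
f: reduced (well bottom): (3,2,3) with a≤c, −a<b≤a
g is negative-definite; reduce −g:
−g: reduced (well bottom): (2,0,4) with a≤c, −a<b≤a
flip sign back: reduced form of g is (-2,0,-4)
reduced forms (3, 2, 3) vs (-2, 0, -4) ⇒ inequivalent

no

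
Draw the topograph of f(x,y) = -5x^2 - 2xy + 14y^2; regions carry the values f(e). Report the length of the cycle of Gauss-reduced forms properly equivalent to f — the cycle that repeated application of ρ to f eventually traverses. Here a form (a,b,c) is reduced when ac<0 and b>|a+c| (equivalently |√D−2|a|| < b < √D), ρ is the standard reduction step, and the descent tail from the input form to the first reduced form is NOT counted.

D = 284, ⌊√D⌋ = 16
descent: ρ → (14,2,-5)
descent: ρ → (-5,8,11)  [lands on river]
river: ρ → (11,14,-2)
river: ρ → (-2,14,11)
river: ρ → (11,8,-5)
river: ρ → (-5,12,7)
river: ρ → (7,16,-1)
river: ρ → (-1,16,7)
river: ρ → (7,12,-5)
ρ-cycle length = 8 (tail of 2 descent steps not counted)

8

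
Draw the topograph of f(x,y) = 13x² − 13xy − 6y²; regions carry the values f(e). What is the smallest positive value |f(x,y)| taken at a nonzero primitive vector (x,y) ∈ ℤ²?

descent: ρ → (-6,13,13)  [lands on river]
river: ρ → (13,13,-6)
river: ρ → (-6,11,15)
river: ρ → (15,19,-2)
river: ρ → (-2,21,5)
river: ρ → (5,19,-6)
river: ρ → (-6,17,8)
river: ρ → (8,15,-8)
river: ρ → (-8,17,6)
river: ρ → (6,19,-5)
river: ρ → (-5,21,2)
river: ρ → (2,19,-15)
river: ρ → (-15,11,6)
river: ρ → (6,13,-13)
river: ρ → (-13,13,6)
river: ρ → (6,11,-15)
river: ρ → (-15,19,2)
river: ρ → (2,21,-5)
river: ρ → (-5,19,6)
river: ρ → (6,17,-8)
river: ρ → (-8,15,8)
river: ρ → (8,17,-6)
river: ρ → (-6,19,5)
river: ρ → (5,21,-2)
river: ρ → (-2,19,15)
river: ρ → (15,11,-6)
closes: descent 1, river 26
min |a| on river = 2

2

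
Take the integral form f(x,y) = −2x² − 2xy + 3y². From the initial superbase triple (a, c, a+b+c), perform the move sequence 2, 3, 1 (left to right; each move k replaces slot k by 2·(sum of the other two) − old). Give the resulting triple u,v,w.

start (-2,3,-1) = (f(1,0),f(0,1),f(1,1))
replace slot 2: 2·((-2)+(-1)) − 3 = -9 → (-2,-9,-1)
replace slot 3: 2·((-2)+(-9)) − (-1) = -21 → (-2,-9,-21)
replace slot 1: 2·((-9)+(-21)) − (-2) = -58 → (-58,-9,-21)

-58,-9,-21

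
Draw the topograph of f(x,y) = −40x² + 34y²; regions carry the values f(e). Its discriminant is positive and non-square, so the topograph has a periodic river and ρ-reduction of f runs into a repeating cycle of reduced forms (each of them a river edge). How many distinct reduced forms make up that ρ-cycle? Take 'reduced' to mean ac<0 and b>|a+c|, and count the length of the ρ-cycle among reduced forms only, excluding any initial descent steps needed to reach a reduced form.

D = 5440, ⌊√D⌋ = 73
descent: ρ → (34,68,-6)  [lands on river]
river: ρ → (-6,64,56)
river: ρ → (56,48,-14)
river: ρ → (-14,64,24)
river: ρ → (24,32,-46)
river: ρ → (-46,60,10)
river: ρ → (10,60,-46)
river: ρ → (-46,32,24)
river: ρ → (24,64,-14)
river: ρ → (-14,48,56)
river: ρ → (56,64,-6)
river: ρ → (-6,68,34)
ρ-cycle length = 12 (tail of 1 descent step not counted)

12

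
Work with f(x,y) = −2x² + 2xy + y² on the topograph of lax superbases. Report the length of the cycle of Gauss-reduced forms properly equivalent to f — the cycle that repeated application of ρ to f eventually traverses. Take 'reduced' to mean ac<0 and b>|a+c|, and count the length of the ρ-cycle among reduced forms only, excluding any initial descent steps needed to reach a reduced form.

D = 12, ⌊√D⌋ = 3
river: ρ → (1,2,-2)
river: ρ → (-2,2,1)
ρ-cycle length = 2 (tail of 0 descent steps not counted)

2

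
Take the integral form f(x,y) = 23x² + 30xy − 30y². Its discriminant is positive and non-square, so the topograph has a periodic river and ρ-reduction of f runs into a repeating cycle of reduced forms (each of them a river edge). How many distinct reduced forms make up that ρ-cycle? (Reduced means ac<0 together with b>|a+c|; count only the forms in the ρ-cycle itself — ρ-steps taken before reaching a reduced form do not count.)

D = 3660, ⌊√D⌋ = 60
river: ρ → (-30,30,23)
river: ρ → (23,16,-37)
river: ρ → (-37,58,2)
river: ρ → (2,58,-37)
river: ρ → (-37,16,23)
river: ρ → (23,30,-30)
ρ-cycle length = 6 (tail of 0 descent steps not counted)

6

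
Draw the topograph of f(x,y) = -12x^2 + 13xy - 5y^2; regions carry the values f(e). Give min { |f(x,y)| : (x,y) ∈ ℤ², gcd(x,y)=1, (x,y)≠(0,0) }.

translate: b→11 (≡-13 mod 24), so (12,-13,5)→(12,11,4)
flip: (12,11,4)→(4,-11,12)
translate: b→-3 (≡-11 mod 8), so (4,-11,12)→(4,-3,5)
reduced (well bottom): (4,-3,5) with a≤c, −a<b≤a
well minimum |f| = |-4| = 4 (negative-definite)

4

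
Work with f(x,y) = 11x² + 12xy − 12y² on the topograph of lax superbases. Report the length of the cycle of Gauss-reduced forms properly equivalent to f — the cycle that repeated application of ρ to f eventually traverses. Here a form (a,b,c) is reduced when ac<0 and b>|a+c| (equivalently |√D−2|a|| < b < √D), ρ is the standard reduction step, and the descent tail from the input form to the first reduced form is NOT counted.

D = 672, ⌊√D⌋ = 25
river: ρ → (-12,12,11)
river: ρ → (11,10,-13)
river: ρ → (-13,16,8)
river: ρ → (8,16,-13)
river: ρ → (-13,10,11)
river: ρ → (11,12,-12)
ρ-cycle length = 6 (tail of 0 descent steps not counted)

6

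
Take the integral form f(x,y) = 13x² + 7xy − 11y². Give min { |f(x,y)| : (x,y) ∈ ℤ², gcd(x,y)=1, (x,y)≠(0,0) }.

river: ρ → (-11,15,9)
river: ρ → (9,21,-5)
river: ρ → (-5,19,13)
river: ρ → (13,7,-11)
closes: descent 0, river 4
min |a| on river = 5

5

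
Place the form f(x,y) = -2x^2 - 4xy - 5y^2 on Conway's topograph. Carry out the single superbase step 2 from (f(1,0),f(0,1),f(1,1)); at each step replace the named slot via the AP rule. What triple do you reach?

start (-2,-5,-11) = (f(1,0),f(0,1),f(1,1))
replace slot 2: 2·((-2)+(-11)) − (-5) = -21 → (-2,-21,-11)

-2,-21,-11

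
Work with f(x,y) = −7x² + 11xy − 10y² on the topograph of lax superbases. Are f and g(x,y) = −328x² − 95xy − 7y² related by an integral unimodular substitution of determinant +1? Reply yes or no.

D₁ = -159, D₂ = -159
f is negative-definite; reduce −f:
−f: translate: b→3 (≡-11 mod 14), so (7,-11,10)→(7,3,6)
−f: flip: (7,3,6)→(6,-3,7)
−f: reduced (well bottom): (6,-3,7) with a≤c, −a<b≤a
flip sign back: reduced form of f is (-6,3,-7)
g is negative-definite; reduce −g:
−g: flip: (328,95,7)→(7,-95,328)
−g: translate: b→3 (≡-95 mod 14), so (7,-95,328)→(7,3,6)
−g: flip: (7,3,6)→(6,-3,7)
−g: reduced (well bottom): (6,-3,7) with a≤c, −a<b≤a
flip sign back: reduced form of g is (-6,3,-7)
reduced forms (-6, 3, -7) vs (-6, 3, -7) ⇒ equivalent

yes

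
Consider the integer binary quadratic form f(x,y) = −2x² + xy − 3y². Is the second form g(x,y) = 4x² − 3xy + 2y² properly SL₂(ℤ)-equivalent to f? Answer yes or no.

D₁ = -23, D₂ = -23
f is negative-definite; reduce −f:
−f: reduced (well bottom): (2,-1,3) with a≤c, −a<b≤a
flip sign back: reduced form of f is (-2,1,-3)
g: flip: (4,-3,2)→(2,3,4)
g: translate: b→-1 (≡3 mod 4), so (2,3,4)→(2,-1,3)
g: reduced (well bottom): (2,-1,3) with a≤c, −a<b≤a
reduced forms (-2, 1, -3) vs (2, -1, 3) ⇒ inequivalent

no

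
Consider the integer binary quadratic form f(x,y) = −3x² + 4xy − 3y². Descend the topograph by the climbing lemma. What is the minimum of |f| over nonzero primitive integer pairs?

translate: b→2 (≡-4 mod 6), so (3,-4,3)→(3,2,2)
flip: (3,2,2)→(2,-2,3)
translate: b→2 (≡-2 mod 4), so (2,-2,3)→(2,2,3)
reduced (well bottom): (2,2,3) with a≤c, −a<b≤a
well minimum |f| = |-2| = 2 (negative-definite)

2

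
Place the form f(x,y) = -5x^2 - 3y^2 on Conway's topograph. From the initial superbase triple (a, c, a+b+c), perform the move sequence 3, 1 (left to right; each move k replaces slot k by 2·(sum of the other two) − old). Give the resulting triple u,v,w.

start (-5,-3,-8) = (f(1,0),f(0,1),f(1,1))
replace slot 3: 2·((-5)+(-3)) − (-8) = -8 → (-5,-3,-8)
replace slot 1: 2·((-3)+(-8)) − (-5) = -17 → (-17,-3,-8)

-17,-3,-8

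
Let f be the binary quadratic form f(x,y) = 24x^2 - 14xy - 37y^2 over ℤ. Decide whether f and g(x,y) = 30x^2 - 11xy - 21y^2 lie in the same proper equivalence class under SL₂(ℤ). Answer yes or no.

D₁ = 3748, D₂ = 2641
discriminants differ ⇒ not SL₂(ℤ)-equivalent

no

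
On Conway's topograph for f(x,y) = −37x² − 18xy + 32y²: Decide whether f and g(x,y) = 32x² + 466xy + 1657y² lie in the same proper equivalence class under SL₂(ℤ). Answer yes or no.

D₁ = 5060, D₂ = 5060
river cycle of f (length 12): (32, 18, -37), (-37, 56, 13), (13, 48, -53), (-53, 58, 8), (8, 70, -5), (-5, 70, 8), (8, 58, -53), (-53, 48, 13), (13, 56, -37), (-37, 18, 32), … (2 more)
river cycle of g (length 12): (32, 18, -37), (-37, 56, 13), (13, 48, -53), (-53, 58, 8), (8, 70, -5), (-5, 70, 8), (8, 58, -53), (-53, 48, 13), (13, 56, -37), (-37, 18, 32), … (2 more)
cycles coincide ⇒ equivalent

yes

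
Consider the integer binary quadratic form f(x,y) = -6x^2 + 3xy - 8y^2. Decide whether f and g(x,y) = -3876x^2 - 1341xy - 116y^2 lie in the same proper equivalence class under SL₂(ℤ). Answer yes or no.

D₁ = -183, D₂ = -183
f is negative-definite; reduce −f:
−f: reduced (well bottom): (6,-3,8) with a≤c, −a<b≤a
flip sign back: reduced form of f is (-6,3,-8)
g is negative-definite; reduce −g:
−g: flip: (3876,1341,116)→(116,-1341,3876)
−g: translate: b→51 (≡-1341 mod 232), so (116,-1341,3876)→(116,51,6)
−g: flip: (116,51,6)→(6,-51,116)
−g: translate: b→-3 (≡-51 mod 12), so (6,-51,116)→(6,-3,8)
−g: reduced (well bottom): (6,-3,8) with a≤c, −a<b≤a
flip sign back: reduced form of g is (-6,3,-8)
reduced forms (-6, 3, -8) vs (-6, 3, -8) ⇒ equivalent

yes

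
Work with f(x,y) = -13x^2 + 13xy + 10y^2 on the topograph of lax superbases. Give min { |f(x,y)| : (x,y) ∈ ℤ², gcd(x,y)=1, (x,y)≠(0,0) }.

river: ρ → (10,7,-16)
river: ρ → (-16,25,1)
river: ρ → (1,25,-16)
river: ρ → (-16,7,10)
river: ρ → (10,13,-13)
river: ρ → (-13,13,10)
closes: descent 0, river 6
min |a| on river = 1

1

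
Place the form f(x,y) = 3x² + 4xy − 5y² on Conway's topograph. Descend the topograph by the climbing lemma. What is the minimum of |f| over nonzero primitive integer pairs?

river: ρ → (-5,6,2)
river: ρ → (2,6,-5)
river: ρ → (-5,4,3)
river: ρ → (3,8,-1)
river: ρ → (-1,8,3)
river: ρ → (3,4,-5)
closes: descent 0, river 6
min |a| on river = 1

1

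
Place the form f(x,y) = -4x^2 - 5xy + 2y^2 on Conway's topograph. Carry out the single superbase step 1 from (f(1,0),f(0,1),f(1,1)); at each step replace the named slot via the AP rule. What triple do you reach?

start (-4,2,-7) = (f(1,0),f(0,1),f(1,1))
replace slot 1: 2·(2+(-7)) − (-4) = -6 → (-6,2,-7)

-6,2,-7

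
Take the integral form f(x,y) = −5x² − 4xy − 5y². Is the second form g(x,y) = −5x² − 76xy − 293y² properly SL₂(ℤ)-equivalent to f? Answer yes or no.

D₁ = -84, D₂ = -84
f is negative-definite; reduce −f:
−f: reduced (well bottom): (5,4,5) with a≤c, −a<b≤a
flip sign back: reduced form of f is (-5,-4,-5)
g is negative-definite; reduce −g:
−g: translate: b→-4 (≡76 mod 10), so (5,76,293)→(5,-4,5)
−g: flip: (5,-4,5)→(5,4,5)
−g: reduced (well bottom): (5,4,5) with a≤c, −a<b≤a
flip sign back: reduced form of g is (-5,-4,-5)
reduced forms (-5, -4, -5) vs (-5, -4, -5) ⇒ equivalent

yes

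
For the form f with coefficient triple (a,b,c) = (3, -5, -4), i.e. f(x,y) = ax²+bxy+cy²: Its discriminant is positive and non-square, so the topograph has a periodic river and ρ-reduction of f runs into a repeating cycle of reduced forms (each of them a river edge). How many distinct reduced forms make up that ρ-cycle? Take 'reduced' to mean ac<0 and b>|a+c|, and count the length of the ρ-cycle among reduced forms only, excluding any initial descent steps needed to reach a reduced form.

D = 73, ⌊√D⌋ = 8
descent: ρ → (-4,5,3)  [lands on river]
river: ρ → (3,7,-2)
river: ρ → (-2,5,6)
river: ρ → (6,7,-1)
river: ρ → (-1,7,6)
river: ρ → (6,5,-2)
river: ρ → (-2,7,3)
river: ρ → (3,5,-4)
river: ρ → (-4,3,4)
river: ρ → (4,5,-3)
river: ρ → (-3,7,2)
river: ρ → (2,5,-6)
river: ρ → (-6,7,1)
river: ρ → (1,7,-6)
river: ρ → (-6,5,2)
river: ρ → (2,7,-3)
river: ρ → (-3,5,4)
river: ρ → (4,3,-4)
ρ-cycle length = 18 (tail of 1 descent step not counted)

18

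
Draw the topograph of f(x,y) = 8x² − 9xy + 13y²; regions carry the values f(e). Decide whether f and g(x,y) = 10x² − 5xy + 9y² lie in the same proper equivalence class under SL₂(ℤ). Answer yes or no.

D₁ = -335, D₂ = -335
f: translate: b→7 (≡-9 mod 16), so (8,-9,13)→(8,7,12)
f: reduced (well bottom): (8,7,12) with a≤c, −a<b≤a
g: flip: (10,-5,9)→(9,5,10)
g: reduced (well bottom): (9,5,10) with a≤c, −a<b≤a
reduced forms (8, 7, 12) vs (9, 5, 10) ⇒ inequivalent

no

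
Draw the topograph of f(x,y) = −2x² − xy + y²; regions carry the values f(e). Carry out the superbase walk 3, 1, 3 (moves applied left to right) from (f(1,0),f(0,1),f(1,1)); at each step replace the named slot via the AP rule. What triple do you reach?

start (-2,1,-2) = (f(1,0),f(0,1),f(1,1))
replace slot 3: 2·((-2)+1) − (-2) = 0 → (-2,1,0)
replace slot 1: 2·(1+0) − (-2) = 4 → (4,1,0)
replace slot 3: 2·(4+1) − 0 = 10 → (4,1,10)

4,1,10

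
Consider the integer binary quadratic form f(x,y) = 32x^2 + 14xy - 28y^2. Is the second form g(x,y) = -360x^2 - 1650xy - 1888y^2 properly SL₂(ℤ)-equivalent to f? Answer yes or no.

D₁ = 3780, D₂ = 3780
river cycle of f (length 14): (-28, 42, 18), (18, 30, -40), (-40, 50, 8), (8, 46, -52), (-52, 58, 2), (2, 58, -52), (-52, 46, 8), (8, 50, -40), (-40, 30, 18), (18, 42, -28), … (4 more)
river cycle of g (length 14): (-28, 42, 18), (18, 30, -40), (-40, 50, 8), (8, 46, -52), (-52, 58, 2), (2, 58, -52), (-52, 46, 8), (8, 50, -40), (-40, 30, 18), (18, 42, -28), … (4 more)
cycles coincide ⇒ equivalent

yes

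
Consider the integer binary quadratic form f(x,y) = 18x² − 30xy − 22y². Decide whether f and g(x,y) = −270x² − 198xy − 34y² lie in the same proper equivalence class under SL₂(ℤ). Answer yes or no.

D₁ = 2484, D₂ = 2484
river cycle of f (length 4): (-22, 30, 18), (18, 42, -10), (-10, 38, 26), (26, 14, -22)
river cycle of g (length 4): (18, 42, -10), (-10, 38, 26), (26, 14, -22), (-22, 30, 18)
cycles coincide ⇒ equivalent

yes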